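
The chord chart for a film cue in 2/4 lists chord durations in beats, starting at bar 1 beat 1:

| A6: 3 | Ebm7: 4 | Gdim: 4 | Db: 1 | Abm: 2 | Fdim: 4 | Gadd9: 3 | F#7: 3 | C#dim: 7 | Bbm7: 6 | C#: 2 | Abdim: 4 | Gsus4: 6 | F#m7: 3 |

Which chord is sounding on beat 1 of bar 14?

Beat 1 of bar 14 is beat (14−1)×2 + 1 = 27 overall.
Running totals: A6 ends at 3, Ebm7 ends at 7, Gdim ends at 11, Db ends at 12, Abm ends at 14, Fdim ends at 18, Gadd9 ends at 21, F#7 ends at 24, C#dim ends at 31.
Beat 27 falls within C#dim.

C#dim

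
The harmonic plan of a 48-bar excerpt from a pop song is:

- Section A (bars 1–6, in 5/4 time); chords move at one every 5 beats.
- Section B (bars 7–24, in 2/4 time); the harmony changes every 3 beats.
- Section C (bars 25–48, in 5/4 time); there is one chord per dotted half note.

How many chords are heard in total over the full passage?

A: 6 bars × 5 beats = 30 beats; 5 beats/chord → 6 chords.
B: 18 bars × 2 beats = 36 beats; 3 beats/chord → 12 chords.
C: 24 bars × 5 beats = 120 beats; 3 beats/chord → 40 chords.
Total: 6 + 12 + 40 = 58.

58 chords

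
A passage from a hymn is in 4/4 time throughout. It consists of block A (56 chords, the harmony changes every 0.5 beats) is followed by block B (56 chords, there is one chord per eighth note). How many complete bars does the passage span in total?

14 bars

A: 56 × 0.5 = 28 beats = 7 bars.
B: 56 × 0.5 = 28 beats = 7 bars.
Total: 7 + 7 = 14 bars.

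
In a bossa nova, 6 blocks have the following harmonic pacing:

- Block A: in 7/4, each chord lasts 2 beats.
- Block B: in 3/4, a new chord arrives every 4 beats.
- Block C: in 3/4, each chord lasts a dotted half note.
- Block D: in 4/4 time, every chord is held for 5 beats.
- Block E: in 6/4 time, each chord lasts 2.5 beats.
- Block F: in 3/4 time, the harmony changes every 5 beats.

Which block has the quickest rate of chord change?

Block A

A: 7/2 = 3.5 chords/bar.
B: 3/4 = 0.75 chords/bar.
C: 3/3 = 1 chord/bar.
D: 4/5 = 0.8 chords/bar.
E: 6/2.5 = 2.4 chords/bar.
F: 3/5 = 0.6 chords/bar.
Fastest is A at 3.5 chords/bar.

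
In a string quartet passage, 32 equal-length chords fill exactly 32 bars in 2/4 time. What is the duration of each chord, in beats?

2 beats

32 bars × 2 beats/bar = 64 beats total.
64 beats ÷ 32 chords = 2 beats per chord.
(That is a half note.)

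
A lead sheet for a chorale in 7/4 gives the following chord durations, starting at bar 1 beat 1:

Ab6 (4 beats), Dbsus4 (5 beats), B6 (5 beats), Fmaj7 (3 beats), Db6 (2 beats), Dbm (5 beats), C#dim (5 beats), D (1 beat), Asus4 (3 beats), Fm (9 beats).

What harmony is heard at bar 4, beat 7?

C#dim

Beat 7 of bar 4 is beat (4−1)×7 + 7 = 28 overall.
Running totals: Ab6 ends at 4, Dbsus4 ends at 9, B6 ends at 14, Fmaj7 ends at 17, Db6 ends at 19, Dbm ends at 24, C#dim ends at 29.
Beat 28 falls within C#dim.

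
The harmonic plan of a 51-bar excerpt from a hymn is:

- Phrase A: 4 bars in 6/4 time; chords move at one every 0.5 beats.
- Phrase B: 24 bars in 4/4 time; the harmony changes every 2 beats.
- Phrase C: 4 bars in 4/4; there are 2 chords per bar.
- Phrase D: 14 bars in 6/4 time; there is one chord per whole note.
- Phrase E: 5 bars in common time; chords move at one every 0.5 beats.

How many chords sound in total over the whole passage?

165 chords

A: 4·6 = 24 beats, 24/0.5 = 48 chords.
B: 24·4 = 96 beats, 96/2 = 48 chords.
C: 4·4 = 16 beats, 16/2 = 8 chords.
D: 14·6 = 84 beats, 84/4 = 21 chords.
E: 5·4 = 20 beats, 20/0.5 = 40 chords.
Total: 48 + 48 + 8 + 21 + 40 = 165.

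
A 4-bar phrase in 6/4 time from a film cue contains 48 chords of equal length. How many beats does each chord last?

4 bars × 6 beats/bar = 24 beats total.
24 beats ÷ 48 chords = 0.5 beats per chord.
(That is an eighth note.)

0.5 beats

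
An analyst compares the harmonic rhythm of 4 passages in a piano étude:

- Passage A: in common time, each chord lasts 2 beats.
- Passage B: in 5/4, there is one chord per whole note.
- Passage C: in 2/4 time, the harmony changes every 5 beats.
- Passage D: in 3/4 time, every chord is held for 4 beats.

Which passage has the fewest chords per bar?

A: 4/2 = 2 chords/bar.
B: 5/4 = 1.25 chords/bar.
C: 2/5 = 0.4 chords/bar.
D: 3/4 = 0.75 chords/bar.
Slowest is C at 0.4 chords/bar.

Passage C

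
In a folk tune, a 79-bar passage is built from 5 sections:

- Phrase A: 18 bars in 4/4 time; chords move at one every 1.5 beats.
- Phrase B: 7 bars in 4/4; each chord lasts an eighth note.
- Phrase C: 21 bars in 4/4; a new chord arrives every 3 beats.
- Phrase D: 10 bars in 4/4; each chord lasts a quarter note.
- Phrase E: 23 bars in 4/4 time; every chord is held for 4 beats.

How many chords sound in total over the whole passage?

A: 18·4 = 72 beats, 72/1.5 = 48 chords.
B: 7·4 = 28 beats, 28/0.5 = 56 chords.
C: 21·4 = 84 beats, 84/3 = 28 chords.
D: 10·4 = 40 beats, 40/1 = 40 chords.
E: 23·4 = 92 beats, 92/4 = 23 chords.
Total: 48 + 56 + 28 + 40 + 23 = 195.

195 chords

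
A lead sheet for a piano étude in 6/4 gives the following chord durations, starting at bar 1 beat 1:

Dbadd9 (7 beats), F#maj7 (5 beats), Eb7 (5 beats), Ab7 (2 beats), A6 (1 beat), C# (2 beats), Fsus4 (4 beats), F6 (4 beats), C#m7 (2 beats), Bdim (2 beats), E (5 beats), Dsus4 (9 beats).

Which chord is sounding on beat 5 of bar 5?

Beat 5 of bar 5 is beat (5−1)×6 + 5 = 29 overall.
Running totals: Dbadd9 ends at 7, F#maj7 ends at 12, Eb7 ends at 17, Ab7 ends at 19, A6 ends at 20, C# ends at 22, Fsus4 ends at 26, F6 ends at 30.
Beat 29 falls within F6.

F6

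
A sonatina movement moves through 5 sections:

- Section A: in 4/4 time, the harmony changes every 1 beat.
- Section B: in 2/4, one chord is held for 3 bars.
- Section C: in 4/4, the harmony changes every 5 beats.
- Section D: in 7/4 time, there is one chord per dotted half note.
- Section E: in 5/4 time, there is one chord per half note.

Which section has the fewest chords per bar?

Section B

A: 4/1 = 4 chords/bar.
B: 2/6 = 1/3 chords/bar.
C: 4/5 = 0.8 chords/bar.
D: 7/3 = 7/3 chords/bar.
E: 5/2 = 2.5 chords/bar.
Slowest is B at 1/3 chords/bar.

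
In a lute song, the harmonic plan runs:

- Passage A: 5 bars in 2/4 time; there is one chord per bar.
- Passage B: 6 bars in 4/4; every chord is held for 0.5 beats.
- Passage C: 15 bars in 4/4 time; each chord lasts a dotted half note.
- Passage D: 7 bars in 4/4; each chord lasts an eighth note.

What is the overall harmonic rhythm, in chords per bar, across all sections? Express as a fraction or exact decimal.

43/11 chords per bar

A: 5 bars of 2 beats is 10 beats; at 2 beats each that's 5 chords.
B: 6 bars of 4 beats is 24 beats; at 0.5 beats each that's 48 chords.
C: 15 bars of 4 beats is 60 beats; at 3 beats each that's 20 chords.
D: 7 bars of 4 beats is 28 beats; at 0.5 beats each that's 56 chords.
Overall: 129 chords over 33 bars → 129/33 = 43/11 chords per bar.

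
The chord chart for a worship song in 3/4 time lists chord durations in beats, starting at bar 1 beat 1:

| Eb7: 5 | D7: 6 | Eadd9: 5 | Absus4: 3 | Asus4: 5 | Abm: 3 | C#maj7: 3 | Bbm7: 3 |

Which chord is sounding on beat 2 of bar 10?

Beat 2 of bar 10 is beat (10−1)×3 + 2 = 29 overall.
Running totals: Eb7 ends at 5, D7 ends at 11, Eadd9 ends at 16, Absus4 ends at 19, Asus4 ends at 24, Abm ends at 27, C#maj7 ends at 30.
Beat 29 falls within C#maj7.

C#maj7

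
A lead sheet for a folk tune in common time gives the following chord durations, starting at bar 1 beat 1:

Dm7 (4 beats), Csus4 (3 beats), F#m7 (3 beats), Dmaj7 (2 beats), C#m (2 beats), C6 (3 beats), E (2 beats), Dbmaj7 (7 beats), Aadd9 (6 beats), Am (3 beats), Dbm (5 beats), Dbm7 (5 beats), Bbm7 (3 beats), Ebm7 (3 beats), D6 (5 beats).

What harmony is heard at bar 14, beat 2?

D6

Beat 2 of bar 14 is beat (14−1)×4 + 2 = 54 overall.
Running totals: Dm7 ends at 4, Csus4 ends at 7, F#m7 ends at 10, Dmaj7 ends at 12, C#m ends at 14, C6 ends at 17, E ends at 19, Dbmaj7 ends at 26, Aadd9 ends at 32, Am ends at 35, Dbm ends at 40, Dbm7 ends at 45, Bbm7 ends at 48, Ebm7 ends at 51, D6 ends at 56.
Beat 54 falls within D6.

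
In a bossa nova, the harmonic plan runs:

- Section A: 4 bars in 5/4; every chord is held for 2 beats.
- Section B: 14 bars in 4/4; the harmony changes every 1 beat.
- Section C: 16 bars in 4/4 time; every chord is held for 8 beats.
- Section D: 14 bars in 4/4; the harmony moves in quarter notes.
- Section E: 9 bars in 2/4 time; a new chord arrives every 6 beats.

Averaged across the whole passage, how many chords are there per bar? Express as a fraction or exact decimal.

A: 4 bars of 5 beats is 20 beats; at 2 beats each that's 10 chords.
B: 14 bars of 4 beats is 56 beats; at 1 beat each that's 56 chords.
C: 16 bars of 4 beats is 64 beats; at 8 beats each that's 8 chords.
D: 14 bars of 4 beats is 56 beats; at 1 beat each that's 56 chords.
E: 9 bars of 2 beats is 18 beats; at 6 beats each that's 3 chords.
Overall: 133 chords over 57 bars → 133/57 = 7/3 chords per bar.

7/3 chords per bar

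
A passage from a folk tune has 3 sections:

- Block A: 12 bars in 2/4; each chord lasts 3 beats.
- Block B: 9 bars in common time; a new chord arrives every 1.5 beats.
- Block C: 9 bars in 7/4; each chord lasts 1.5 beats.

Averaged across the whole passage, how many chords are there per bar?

A: 12 bars of 2 beats is 24 beats; at 3 beats each that's 8 chords.
B: 9 bars of 4 beats is 36 beats; at 1.5 beats each that's 24 chords.
C: 9 bars of 7 beats is 63 beats; at 1.5 beats each that's 42 chords.
Overall: 74 chords over 30 bars → 74/30 = 37/15 chords per bar.

37/15 chords per bar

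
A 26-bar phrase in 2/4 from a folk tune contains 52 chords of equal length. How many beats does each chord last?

1 beat

26 bars × 2 beats/bar = 52 beats total.
52 beats ÷ 52 chords = 1 beats per chord.
(That is a quarter note.)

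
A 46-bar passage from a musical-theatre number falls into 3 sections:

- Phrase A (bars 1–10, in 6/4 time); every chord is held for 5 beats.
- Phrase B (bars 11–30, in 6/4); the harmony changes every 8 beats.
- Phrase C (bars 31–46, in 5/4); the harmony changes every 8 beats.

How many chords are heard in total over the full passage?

37 chords

A: 10 bars × 6 beats = 60 beats; 5 beats/chord → 12 chords.
B: 20 bars × 6 beats = 120 beats; 8 beats/chord → 15 chords.
C: 16 bars × 5 beats = 80 beats; 8 beats/chord → 10 chords.
Total: 12 + 15 + 10 = 37.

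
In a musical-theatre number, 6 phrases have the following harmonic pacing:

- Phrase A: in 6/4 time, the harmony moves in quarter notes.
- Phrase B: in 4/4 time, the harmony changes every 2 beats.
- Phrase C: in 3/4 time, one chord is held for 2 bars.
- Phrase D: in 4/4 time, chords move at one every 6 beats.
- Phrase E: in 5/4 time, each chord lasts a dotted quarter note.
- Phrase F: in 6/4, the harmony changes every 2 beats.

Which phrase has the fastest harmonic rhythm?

A: 6/1 = 6 chords/bar.
B: 4/2 = 2 chords/bar.
C: 3/6 = 0.5 chords/bar.
D: 4/6 = 2/3 chords/bar.
E: 5/1.5 = 10/3 chords/bar.
F: 6/2 = 3 chords/bar.
Fastest is A at 6 chords/bar.

Phrase A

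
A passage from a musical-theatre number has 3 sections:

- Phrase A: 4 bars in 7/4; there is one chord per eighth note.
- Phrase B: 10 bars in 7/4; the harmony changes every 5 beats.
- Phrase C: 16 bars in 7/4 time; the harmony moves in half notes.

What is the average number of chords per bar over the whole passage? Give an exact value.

4.2 chords per bar

A: 4 × 7 = 28 beats ÷ 0.5 = 56 chords.
B: 10 × 7 = 70 beats ÷ 5 = 14 chords.
C: 16 × 7 = 112 beats ÷ 2 = 56 chords.
Overall: 126 chords over 30 bars → 126/30 = 4.2 chords per bar.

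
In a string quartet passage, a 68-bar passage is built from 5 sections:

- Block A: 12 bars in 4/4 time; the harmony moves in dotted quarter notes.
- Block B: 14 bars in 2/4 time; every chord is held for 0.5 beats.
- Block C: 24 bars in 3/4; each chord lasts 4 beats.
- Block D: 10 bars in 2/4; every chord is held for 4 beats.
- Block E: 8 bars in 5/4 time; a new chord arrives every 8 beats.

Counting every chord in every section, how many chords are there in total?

116 chords

A has 48 beats and chords last 1.5 each, so 32 chords.
B has 28 beats and chords last 0.5 each, so 56 chords.
C has 72 beats and chords last 4 each, so 18 chords.
D has 20 beats and chords last 4 each, so 5 chords.
E has 40 beats and chords last 8 each, so 5 chords.
Total: 32 + 56 + 18 + 5 + 5 = 116.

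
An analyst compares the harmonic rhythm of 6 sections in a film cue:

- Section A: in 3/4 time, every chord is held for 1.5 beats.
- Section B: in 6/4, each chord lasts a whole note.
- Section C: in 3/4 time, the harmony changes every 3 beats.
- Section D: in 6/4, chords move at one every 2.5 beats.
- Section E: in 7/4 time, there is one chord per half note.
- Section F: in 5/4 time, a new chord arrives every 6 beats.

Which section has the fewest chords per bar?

Section F

A: 3/1.5 = 2 chords/bar.
B: 6/4 = 1.5 chords/bar.
C: 3/3 = 1 chord/bar.
D: 6/2.5 = 2.4 chords/bar.
E: 7/2 = 3.5 chords/bar.
F: 5/6 = 5/6 chords/bar.
Slowest is F at 5/6 chords/bar.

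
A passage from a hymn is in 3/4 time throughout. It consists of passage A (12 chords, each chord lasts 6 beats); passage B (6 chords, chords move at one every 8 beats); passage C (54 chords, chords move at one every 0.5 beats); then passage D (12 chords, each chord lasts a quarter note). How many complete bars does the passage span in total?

53 bars

A: 12 × 6 = 72 beats = 24 bars.
B: 6 × 8 = 48 beats = 16 bars.
C: 54 × 0.5 = 27 beats = 9 bars.
D: 12 × 1 = 12 beats = 4 bars.
Total: 24 + 16 + 9 + 4 = 53 bars.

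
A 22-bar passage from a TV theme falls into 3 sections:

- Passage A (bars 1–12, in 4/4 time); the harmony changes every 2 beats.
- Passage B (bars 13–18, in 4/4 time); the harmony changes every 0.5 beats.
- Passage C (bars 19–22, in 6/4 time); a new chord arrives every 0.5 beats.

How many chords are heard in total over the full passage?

A has 48 beats and chords last 2 each, so 24 chords.
B has 24 beats and chords last 0.5 each, so 48 chords.
C has 24 beats and chords last 0.5 each, so 48 chords.
Total: 24 + 48 + 48 = 120.

120 chords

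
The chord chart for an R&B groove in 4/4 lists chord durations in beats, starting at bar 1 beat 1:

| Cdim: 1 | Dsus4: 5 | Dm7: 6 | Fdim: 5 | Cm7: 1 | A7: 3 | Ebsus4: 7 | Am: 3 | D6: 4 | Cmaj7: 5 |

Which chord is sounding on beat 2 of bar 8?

Am

Beat 2 of bar 8 is beat (8−1)×4 + 2 = 30 overall.
Running totals: Cdim ends at 1, Dsus4 ends at 6, Dm7 ends at 12, Fdim ends at 17, Cm7 ends at 18, A7 ends at 21, Ebsus4 ends at 28, Am ends at 31.
Beat 30 falls within Am.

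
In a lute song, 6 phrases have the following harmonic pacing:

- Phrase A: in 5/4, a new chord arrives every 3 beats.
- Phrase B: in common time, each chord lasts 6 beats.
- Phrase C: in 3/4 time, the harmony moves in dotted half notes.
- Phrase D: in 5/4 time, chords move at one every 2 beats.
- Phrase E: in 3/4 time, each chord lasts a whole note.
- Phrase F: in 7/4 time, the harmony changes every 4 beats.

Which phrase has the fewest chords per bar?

Phrase B

A: 5 beats/bar ÷ 3 beats/chord = 5/3 chords/bar.
B: 4 beats/bar ÷ 6 beats/chord = 2/3 chords/bar.
C: 3 beats/bar ÷ 3 beats/chord = 1 chord/bar.
D: 5 beats/bar ÷ 2 beats/chord = 2.5 chords/bar.
E: 3 beats/bar ÷ 4 beats/chord = 0.75 chords/bar.
F: 7 beats/bar ÷ 4 beats/chord = 1.75 chords/bar.
Slowest is B at 2/3 chords/bar.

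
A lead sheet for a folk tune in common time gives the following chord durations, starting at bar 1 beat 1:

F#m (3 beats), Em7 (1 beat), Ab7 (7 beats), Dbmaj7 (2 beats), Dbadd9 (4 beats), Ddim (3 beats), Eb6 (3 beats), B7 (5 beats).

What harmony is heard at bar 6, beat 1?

Eb6

Beat 1 of bar 6 is beat (6−1)×4 + 1 = 21 overall.
Running totals: F#m ends at 3, Em7 ends at 4, Ab7 ends at 11, Dbmaj7 ends at 13, Dbadd9 ends at 17, Ddim ends at 20, Eb6 ends at 23.
Beat 21 falls within Eb6.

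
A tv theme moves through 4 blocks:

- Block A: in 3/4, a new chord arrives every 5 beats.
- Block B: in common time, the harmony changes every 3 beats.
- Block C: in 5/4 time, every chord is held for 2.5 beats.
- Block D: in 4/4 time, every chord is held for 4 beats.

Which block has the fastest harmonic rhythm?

Block C

A: 3/5 = 0.6 chords/bar.
B: 4/3 = 4/3 chords/bar.
C: 5/2.5 = 2 chords/bar.
D: 4/4 = 1 chord/bar.
Fastest is C at 2 chords/bar.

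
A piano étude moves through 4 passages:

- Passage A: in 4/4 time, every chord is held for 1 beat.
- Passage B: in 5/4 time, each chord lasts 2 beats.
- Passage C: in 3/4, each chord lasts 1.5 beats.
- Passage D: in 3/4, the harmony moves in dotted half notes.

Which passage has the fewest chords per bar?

A: each chord is 1 beat in 4/4, so 4 per bar.
B: each chord is 2 beats in 5/4, so 2.5 per bar.
C: each chord is 1.5 beats in 3/4, so 2 per bar.
D: each chord is 3 beats in 3/4, so 1 per bar.
Slowest is D at 1 chords/bar.

Passage D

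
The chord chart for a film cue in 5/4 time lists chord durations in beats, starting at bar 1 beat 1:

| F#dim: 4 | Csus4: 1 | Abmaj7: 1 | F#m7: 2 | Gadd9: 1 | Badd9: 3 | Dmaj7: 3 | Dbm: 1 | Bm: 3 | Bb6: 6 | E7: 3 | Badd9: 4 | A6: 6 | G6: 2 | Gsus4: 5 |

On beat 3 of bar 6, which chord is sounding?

E7

Beat 3 of bar 6 is beat (6−1)×5 + 3 = 28 overall.
Running totals: F#dim ends at 4, Csus4 ends at 5, Abmaj7 ends at 6, F#m7 ends at 8, Gadd9 ends at 9, Badd9 ends at 12, Dmaj7 ends at 15, Dbm ends at 16, Bm ends at 19, Bb6 ends at 25, E7 ends at 28.
Beat 28 falls within E7.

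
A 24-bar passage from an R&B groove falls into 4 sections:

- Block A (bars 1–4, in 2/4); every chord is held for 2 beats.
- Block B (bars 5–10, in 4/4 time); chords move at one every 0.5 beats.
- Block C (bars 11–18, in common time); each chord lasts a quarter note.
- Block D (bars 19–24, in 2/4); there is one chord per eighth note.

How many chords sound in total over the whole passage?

108 chords

A: 4·2 = 8 beats, 8/2 = 4 chords.
B: 6·4 = 24 beats, 24/0.5 = 48 chords.
C: 8·4 = 32 beats, 32/1 = 32 chords.
D: 6·2 = 12 beats, 12/0.5 = 24 chords.
Total: 4 + 48 + 32 + 24 = 108.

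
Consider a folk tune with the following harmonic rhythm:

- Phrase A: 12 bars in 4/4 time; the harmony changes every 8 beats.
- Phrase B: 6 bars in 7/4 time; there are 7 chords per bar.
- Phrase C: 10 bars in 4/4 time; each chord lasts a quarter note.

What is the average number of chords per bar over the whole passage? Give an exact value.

22/7 chords per bar

A: 12 bars of 4 beats is 48 beats; at 8 beats each that's 6 chords.
B: 6 bars of 7 beats is 42 beats; at 1 beat each that's 42 chords.
C: 10 bars of 4 beats is 40 beats; at 1 beat each that's 40 chords.
Overall: 88 chords over 28 bars → 88/28 = 22/7 chords per bar.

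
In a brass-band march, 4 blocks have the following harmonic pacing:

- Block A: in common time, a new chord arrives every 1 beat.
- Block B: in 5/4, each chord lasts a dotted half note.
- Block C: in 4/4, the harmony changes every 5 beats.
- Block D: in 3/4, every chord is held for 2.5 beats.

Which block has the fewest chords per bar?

Block C

A: 4/1 = 4 chords/bar.
B: 5/3 = 5/3 chords/bar.
C: 4/5 = 0.8 chords/bar.
D: 3/2.5 = 1.2 chords/bar.
Slowest is C at 0.8 chords/bar.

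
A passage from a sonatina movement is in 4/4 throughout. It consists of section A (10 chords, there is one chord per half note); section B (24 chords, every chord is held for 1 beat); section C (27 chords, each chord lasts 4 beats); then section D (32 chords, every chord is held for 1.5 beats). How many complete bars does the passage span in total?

A: 10 × 2 = 20 beats = 5 bars.
B: 24 × 1 = 24 beats = 6 bars.
C: 27 × 4 = 108 beats = 27 bars.
D: 32 × 1.5 = 48 beats = 12 bars.
Total: 5 + 6 + 27 + 12 = 50 bars.

50 bars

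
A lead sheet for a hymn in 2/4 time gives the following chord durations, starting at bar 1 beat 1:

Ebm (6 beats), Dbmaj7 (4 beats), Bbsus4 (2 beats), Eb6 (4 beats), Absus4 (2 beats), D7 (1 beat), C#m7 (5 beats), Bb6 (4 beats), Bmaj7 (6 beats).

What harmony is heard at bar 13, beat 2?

Bb6

Beat 2 of bar 13 is beat (13−1)×2 + 2 = 26 overall.
Running totals: Ebm ends at 6, Dbmaj7 ends at 10, Bbsus4 ends at 12, Eb6 ends at 16, Absus4 ends at 18, D7 ends at 19, C#m7 ends at 24, Bb6 ends at 28.
Beat 26 falls within Bb6.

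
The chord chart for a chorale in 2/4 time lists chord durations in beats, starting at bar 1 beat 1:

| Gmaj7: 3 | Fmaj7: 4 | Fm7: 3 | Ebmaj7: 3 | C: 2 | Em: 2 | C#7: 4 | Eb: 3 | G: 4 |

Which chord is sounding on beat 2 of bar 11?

Eb

Beat 2 of bar 11 is beat (11−1)×2 + 2 = 22 overall.
Running totals: Gmaj7 ends at 3, Fmaj7 ends at 7, Fm7 ends at 10, Ebmaj7 ends at 13, C ends at 15, Em ends at 17, C#7 ends at 21, Eb ends at 24.
Beat 22 falls within Eb.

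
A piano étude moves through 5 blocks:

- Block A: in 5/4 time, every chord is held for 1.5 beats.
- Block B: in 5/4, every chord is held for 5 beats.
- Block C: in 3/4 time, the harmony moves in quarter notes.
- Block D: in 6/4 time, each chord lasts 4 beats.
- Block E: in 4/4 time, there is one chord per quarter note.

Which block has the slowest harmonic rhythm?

A: 5 beats/bar ÷ 1.5 beats/chord = 10/3 chords/bar.
B: 5 beats/bar ÷ 5 beats/chord = 1 chord/bar.
C: 3 beats/bar ÷ 1 beat/chord = 3 chords/bar.
D: 6 beats/bar ÷ 4 beats/chord = 1.5 chords/bar.
E: 4 beats/bar ÷ 1 beat/chord = 4 chords/bar.
Slowest is B at 1 chords/bar.

Block B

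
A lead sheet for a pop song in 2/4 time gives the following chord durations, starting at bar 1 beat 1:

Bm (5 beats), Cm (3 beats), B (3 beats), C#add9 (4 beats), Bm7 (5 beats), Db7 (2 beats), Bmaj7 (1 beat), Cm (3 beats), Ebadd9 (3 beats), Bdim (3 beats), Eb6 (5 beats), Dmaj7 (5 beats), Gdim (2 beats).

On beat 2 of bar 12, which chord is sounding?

Cm

Beat 2 of bar 12 is beat (12−1)×2 + 2 = 24 overall.
Running totals: Bm ends at 5, Cm ends at 8, B ends at 11, C#add9 ends at 15, Bm7 ends at 20, Db7 ends at 22, Bmaj7 ends at 23, Cm ends at 26.
Beat 24 falls within Cm.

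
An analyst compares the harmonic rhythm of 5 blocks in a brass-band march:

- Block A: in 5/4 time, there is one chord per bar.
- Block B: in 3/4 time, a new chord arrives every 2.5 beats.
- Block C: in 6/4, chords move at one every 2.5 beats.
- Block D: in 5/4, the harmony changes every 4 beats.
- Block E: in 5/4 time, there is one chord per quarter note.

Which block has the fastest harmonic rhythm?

A: 5 beats/bar ÷ 5 beats/chord = 1 chord/bar.
B: 3 beats/bar ÷ 2.5 beats/chord = 1.2 chords/bar.
C: 6 beats/bar ÷ 2.5 beats/chord = 2.4 chords/bar.
D: 5 beats/bar ÷ 4 beats/chord = 1.25 chords/bar.
E: 5 beats/bar ÷ 1 beat/chord = 5 chords/bar.
Fastest is E at 5 chords/bar.

Block E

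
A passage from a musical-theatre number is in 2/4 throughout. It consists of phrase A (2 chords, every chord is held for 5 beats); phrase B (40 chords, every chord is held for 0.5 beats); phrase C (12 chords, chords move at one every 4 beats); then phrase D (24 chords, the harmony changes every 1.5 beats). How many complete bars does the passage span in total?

A: 2 × 5 = 10 beats = 5 bars.
B: 40 × 0.5 = 20 beats = 10 bars.
C: 12 × 4 = 48 beats = 24 bars.
D: 24 × 1.5 = 36 beats = 18 bars.
Total: 5 + 10 + 24 + 18 = 57 bars.

57 bars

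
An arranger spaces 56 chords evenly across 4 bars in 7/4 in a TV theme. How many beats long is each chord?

4 bars × 7 beats/bar = 28 beats total.
28 beats ÷ 56 chords = 0.5 beats per chord.
(That is an eighth note.)

0.5 beats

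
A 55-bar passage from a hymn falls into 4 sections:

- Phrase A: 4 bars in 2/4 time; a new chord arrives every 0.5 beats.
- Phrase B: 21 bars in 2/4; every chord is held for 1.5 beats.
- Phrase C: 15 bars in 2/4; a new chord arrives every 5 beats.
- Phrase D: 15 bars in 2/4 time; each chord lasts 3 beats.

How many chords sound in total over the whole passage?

60 chords

A: 4 bars × 2 beats = 8 beats; 0.5 beats/chord → 16 chords.
B: 21 bars × 2 beats = 42 beats; 1.5 beats/chord → 28 chords.
C: 15 bars × 2 beats = 30 beats; 5 beats/chord → 6 chords.
D: 15 bars × 2 beats = 30 beats; 3 beats/chord → 10 chords.
Total: 16 + 28 + 6 + 10 = 60.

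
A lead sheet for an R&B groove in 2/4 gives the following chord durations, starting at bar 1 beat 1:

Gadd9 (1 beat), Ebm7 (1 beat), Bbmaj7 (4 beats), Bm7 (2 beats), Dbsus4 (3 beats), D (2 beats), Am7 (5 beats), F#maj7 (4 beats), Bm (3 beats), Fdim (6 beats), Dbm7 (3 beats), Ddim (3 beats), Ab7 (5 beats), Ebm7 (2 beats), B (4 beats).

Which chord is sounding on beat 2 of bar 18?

Ddim

Beat 2 of bar 18 is beat (18−1)×2 + 2 = 36 overall.
Running totals: Gadd9 ends at 1, Ebm7 ends at 2, Bbmaj7 ends at 6, Bm7 ends at 8, Dbsus4 ends at 11, D ends at 13, Am7 ends at 18, F#maj7 ends at 22, Bm ends at 25, Fdim ends at 31, Dbm7 ends at 34, Ddim ends at 37.
Beat 36 falls within Ddim.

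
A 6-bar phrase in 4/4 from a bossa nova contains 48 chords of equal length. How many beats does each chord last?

0.5 beats

6 bars × 4 beats/bar = 24 beats total.
24 beats ÷ 48 chords = 0.5 beats per chord.
(That is an eighth note.)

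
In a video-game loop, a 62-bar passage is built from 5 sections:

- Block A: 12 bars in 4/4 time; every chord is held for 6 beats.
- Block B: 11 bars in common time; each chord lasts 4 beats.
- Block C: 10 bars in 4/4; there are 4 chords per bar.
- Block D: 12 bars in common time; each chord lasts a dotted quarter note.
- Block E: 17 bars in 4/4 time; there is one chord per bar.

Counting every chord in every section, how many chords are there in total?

A: 12 bars × 4 beats = 48 beats; 6 beats/chord → 8 chords.
B: 11 bars × 4 beats = 44 beats; 4 beats/chord → 11 chords.
C: 10 bars × 4 beats = 40 beats; 1 beat/chord → 40 chords.
D: 12 bars × 4 beats = 48 beats; 1.5 beats/chord → 32 chords.
E: 17 bars × 4 beats = 68 beats; 4 beats/chord → 17 chords.
Total: 8 + 11 + 40 + 32 + 17 = 108.

108 chords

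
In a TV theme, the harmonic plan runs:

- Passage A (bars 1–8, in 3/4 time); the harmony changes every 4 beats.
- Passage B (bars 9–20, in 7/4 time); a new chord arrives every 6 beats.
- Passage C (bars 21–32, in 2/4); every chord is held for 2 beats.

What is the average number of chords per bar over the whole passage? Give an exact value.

1 chords per bar

A: 8 bars of 3 beats is 24 beats; at 4 beats each that's 6 chords.
B: 12 bars of 7 beats is 84 beats; at 6 beats each that's 14 chords.
C: 12 bars of 2 beats is 24 beats; at 2 beats each that's 12 chords.
Overall: 32 chords over 32 bars → 32/32 = 1 chords per bar.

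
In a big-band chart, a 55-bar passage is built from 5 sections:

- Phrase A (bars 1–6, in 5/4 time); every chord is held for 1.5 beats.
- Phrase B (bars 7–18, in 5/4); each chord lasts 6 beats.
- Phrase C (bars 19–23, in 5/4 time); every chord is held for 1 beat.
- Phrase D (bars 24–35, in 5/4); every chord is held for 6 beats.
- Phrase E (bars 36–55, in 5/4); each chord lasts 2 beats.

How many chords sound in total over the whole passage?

A has 30 beats and chords last 1.5 each, so 20 chords.
B has 60 beats and chords last 6 each, so 10 chords.
C has 25 beats and chords last 1 each, so 25 chords.
D has 60 beats and chords last 6 each, so 10 chords.
E has 100 beats and chords last 2 each, so 50 chords.
Total: 20 + 10 + 25 + 10 + 50 = 115.

115 chords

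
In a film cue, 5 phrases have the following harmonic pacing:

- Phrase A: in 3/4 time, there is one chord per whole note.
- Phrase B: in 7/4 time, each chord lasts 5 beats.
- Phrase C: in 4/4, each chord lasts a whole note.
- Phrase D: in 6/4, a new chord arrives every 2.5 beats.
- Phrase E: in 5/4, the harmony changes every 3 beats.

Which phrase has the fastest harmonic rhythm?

Phrase D

A: each chord is 4 beats in 3/4, so 0.75 per bar.
B: each chord is 5 beats in 7/4, so 1.4 per bar.
C: each chord is 4 beats in 4/4, so 1 per bar.
D: each chord is 2.5 beats in 6/4, so 2.4 per bar.
E: each chord is 3 beats in 5/4, so 5/3 per bar.
Fastest is D at 2.4 chords/bar.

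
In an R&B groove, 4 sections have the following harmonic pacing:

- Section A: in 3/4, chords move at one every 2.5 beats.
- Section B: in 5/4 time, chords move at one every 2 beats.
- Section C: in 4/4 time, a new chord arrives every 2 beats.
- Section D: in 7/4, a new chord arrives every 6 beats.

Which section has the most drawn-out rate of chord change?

A: each chord is 2.5 beats in 3/4, so 1.2 per bar.
B: each chord is 2 beats in 5/4, so 2.5 per bar.
C: each chord is 2 beats in 4/4, so 2 per bar.
D: each chord is 6 beats in 7/4, so 7/6 per bar.
Slowest is D at 7/6 chords/bar.

Section D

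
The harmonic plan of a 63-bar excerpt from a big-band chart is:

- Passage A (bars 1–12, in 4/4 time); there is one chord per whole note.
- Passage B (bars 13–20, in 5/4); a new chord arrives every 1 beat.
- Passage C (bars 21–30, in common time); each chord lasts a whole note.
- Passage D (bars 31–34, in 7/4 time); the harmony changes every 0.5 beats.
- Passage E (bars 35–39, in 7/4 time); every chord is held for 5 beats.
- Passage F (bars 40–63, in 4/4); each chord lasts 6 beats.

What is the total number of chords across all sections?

A: 12·4 = 48 beats, 48/4 = 12 chords.
B: 8·5 = 40 beats, 40/1 = 40 chords.
C: 10·4 = 40 beats, 40/4 = 10 chords.
D: 4·7 = 28 beats, 28/0.5 = 56 chords.
E: 5·7 = 35 beats, 35/5 = 7 chords.
F: 24·4 = 96 beats, 96/6 = 16 chords.
Total: 12 + 40 + 10 + 56 + 7 + 16 = 141.

141 chords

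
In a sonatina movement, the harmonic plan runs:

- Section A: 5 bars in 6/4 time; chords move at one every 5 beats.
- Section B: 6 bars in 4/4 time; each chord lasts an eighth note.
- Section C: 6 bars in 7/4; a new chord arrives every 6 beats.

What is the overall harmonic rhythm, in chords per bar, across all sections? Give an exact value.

A: 5 × 6 = 30 beats ÷ 5 = 6 chords.
B: 6 × 4 = 24 beats ÷ 0.5 = 48 chords.
C: 6 × 7 = 42 beats ÷ 6 = 7 chords.
Overall: 61 chords over 17 bars → 61/17 = 61/17 chords per bar.

61/17 chords per bar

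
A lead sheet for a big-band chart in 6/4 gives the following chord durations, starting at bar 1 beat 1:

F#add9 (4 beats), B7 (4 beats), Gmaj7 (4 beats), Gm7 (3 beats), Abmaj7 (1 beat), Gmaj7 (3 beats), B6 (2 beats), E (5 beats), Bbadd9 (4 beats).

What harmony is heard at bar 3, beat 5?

Beat 5 of bar 3 is beat (3−1)×6 + 5 = 17 overall.
Running totals: F#add9 ends at 4, B7 ends at 8, Gmaj7 ends at 12, Gm7 ends at 15, Abmaj7 ends at 16, Gmaj7 ends at 19.
Beat 17 falls within Gmaj7.

Gmaj7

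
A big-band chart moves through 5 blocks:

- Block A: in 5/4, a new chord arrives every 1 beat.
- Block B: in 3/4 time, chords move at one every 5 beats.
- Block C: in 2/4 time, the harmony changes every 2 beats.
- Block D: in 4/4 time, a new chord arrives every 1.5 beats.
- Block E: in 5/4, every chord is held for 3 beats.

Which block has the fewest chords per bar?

A: 5 beats/bar ÷ 1 beat/chord = 5 chords/bar.
B: 3 beats/bar ÷ 5 beats/chord = 0.6 chords/bar.
C: 2 beats/bar ÷ 2 beats/chord = 1 chord/bar.
D: 4 beats/bar ÷ 1.5 beats/chord = 8/3 chords/bar.
E: 5 beats/bar ÷ 3 beats/chord = 5/3 chords/bar.
Slowest is B at 0.6 chords/bar.

Block B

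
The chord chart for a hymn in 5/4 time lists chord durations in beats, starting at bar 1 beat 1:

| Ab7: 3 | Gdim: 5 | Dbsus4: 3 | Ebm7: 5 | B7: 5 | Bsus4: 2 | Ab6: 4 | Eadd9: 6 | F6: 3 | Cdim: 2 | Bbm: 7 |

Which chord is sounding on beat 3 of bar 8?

Cdim

Beat 3 of bar 8 is beat (8−1)×5 + 3 = 38 overall.
Running totals: Ab7 ends at 3, Gdim ends at 8, Dbsus4 ends at 11, Ebm7 ends at 16, B7 ends at 21, Bsus4 ends at 23, Ab6 ends at 27, Eadd9 ends at 33, F6 ends at 36, Cdim ends at 38.
Beat 38 falls within Cdim.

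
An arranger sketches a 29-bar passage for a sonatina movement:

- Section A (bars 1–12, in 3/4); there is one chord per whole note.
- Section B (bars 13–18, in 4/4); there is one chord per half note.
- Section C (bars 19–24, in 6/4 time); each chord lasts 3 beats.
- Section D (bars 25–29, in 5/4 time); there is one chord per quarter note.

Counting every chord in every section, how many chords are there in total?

A: 12 bars × 3 beats = 36 beats; 4 beats/chord → 9 chords.
B: 6 bars × 4 beats = 24 beats; 2 beats/chord → 12 chords.
C: 6 bars × 6 beats = 36 beats; 3 beats/chord → 12 chords.
D: 5 bars × 5 beats = 25 beats; 1 beat/chord → 25 chords.
Total: 9 + 12 + 12 + 25 = 58.

58 chords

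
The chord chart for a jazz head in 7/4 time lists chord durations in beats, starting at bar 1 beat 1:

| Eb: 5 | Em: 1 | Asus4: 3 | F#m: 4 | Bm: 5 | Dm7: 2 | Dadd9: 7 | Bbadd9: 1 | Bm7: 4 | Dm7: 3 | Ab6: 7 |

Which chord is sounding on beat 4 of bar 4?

Beat 4 of bar 4 is beat (4−1)×7 + 4 = 25 overall.
Running totals: Eb ends at 5, Em ends at 6, Asus4 ends at 9, F#m ends at 13, Bm ends at 18, Dm7 ends at 20, Dadd9 ends at 27.
Beat 25 falls within Dadd9.

Dadd9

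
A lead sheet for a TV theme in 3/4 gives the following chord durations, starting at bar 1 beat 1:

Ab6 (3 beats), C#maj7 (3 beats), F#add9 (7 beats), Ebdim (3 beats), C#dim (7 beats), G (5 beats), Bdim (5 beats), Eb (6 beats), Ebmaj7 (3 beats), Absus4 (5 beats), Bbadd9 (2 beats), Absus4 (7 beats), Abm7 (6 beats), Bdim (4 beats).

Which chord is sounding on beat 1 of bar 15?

Absus4

Beat 1 of bar 15 is beat (15−1)×3 + 1 = 43 overall.
Running totals: Ab6 ends at 3, C#maj7 ends at 6, F#add9 ends at 13, Ebdim ends at 16, C#dim ends at 23, G ends at 28, Bdim ends at 33, Eb ends at 39, Ebmaj7 ends at 42, Absus4 ends at 47.
Beat 43 falls within Absus4.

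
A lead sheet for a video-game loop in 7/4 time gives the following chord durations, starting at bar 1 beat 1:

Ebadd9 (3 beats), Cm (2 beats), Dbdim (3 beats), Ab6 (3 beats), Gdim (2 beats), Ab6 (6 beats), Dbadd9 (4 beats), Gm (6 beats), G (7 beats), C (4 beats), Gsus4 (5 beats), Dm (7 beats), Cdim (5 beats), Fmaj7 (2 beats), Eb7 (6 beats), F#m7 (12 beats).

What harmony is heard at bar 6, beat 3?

Beat 3 of bar 6 is beat (6−1)×7 + 3 = 38 overall.
Running totals: Ebadd9 ends at 3, Cm ends at 5, Dbdim ends at 8, Ab6 ends at 11, Gdim ends at 13, Ab6 ends at 19, Dbadd9 ends at 23, Gm ends at 29, G ends at 36, C ends at 40.
Beat 38 falls within C.

C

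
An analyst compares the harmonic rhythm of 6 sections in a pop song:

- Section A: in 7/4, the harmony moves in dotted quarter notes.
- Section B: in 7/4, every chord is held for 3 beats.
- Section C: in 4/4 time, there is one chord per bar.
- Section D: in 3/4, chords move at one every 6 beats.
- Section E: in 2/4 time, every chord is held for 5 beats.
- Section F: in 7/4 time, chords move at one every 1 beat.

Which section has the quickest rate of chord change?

Section F

A: 7 beats/bar ÷ 1.5 beats/chord = 14/3 chords/bar.
B: 7 beats/bar ÷ 3 beats/chord = 7/3 chords/bar.
C: 4 beats/bar ÷ 4 beats/chord = 1 chord/bar.
D: 3 beats/bar ÷ 6 beats/chord = 0.5 chords/bar.
E: 2 beats/bar ÷ 5 beats/chord = 0.4 chords/bar.
F: 7 beats/bar ÷ 1 beat/chord = 7 chords/bar.
Fastest is F at 7 chords/bar.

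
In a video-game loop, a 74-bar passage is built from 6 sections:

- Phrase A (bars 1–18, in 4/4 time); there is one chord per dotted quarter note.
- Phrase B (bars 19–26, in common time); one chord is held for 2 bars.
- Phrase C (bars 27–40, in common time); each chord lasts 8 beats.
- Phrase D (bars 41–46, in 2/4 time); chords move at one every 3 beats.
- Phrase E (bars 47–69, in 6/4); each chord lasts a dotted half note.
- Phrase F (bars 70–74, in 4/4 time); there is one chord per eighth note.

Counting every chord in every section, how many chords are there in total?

149 chords

A: 18 bars × 4 beats = 72 beats; 1.5 beats/chord → 48 chords.
B: 8 bars × 4 beats = 32 beats; 8 beats/chord → 4 chords.
C: 14 bars × 4 beats = 56 beats; 8 beats/chord → 7 chords.
D: 6 bars × 2 beats = 12 beats; 3 beats/chord → 4 chords.
E: 23 bars × 6 beats = 138 beats; 3 beats/chord → 46 chords.
F: 5 bars × 4 beats = 20 beats; 0.5 beats/chord → 40 chords.
Total: 48 + 4 + 7 + 4 + 46 + 40 = 149.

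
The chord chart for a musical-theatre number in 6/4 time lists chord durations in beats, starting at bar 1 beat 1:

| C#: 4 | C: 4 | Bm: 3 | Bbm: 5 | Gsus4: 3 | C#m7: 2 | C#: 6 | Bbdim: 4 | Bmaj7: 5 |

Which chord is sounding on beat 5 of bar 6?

Bmaj7

Beat 5 of bar 6 is beat (6−1)×6 + 5 = 35 overall.
Running totals: C# ends at 4, C ends at 8, Bm ends at 11, Bbm ends at 16, Gsus4 ends at 19, C#m7 ends at 21, C# ends at 27, Bbdim ends at 31, Bmaj7 ends at 36.
Beat 35 falls within Bmaj7.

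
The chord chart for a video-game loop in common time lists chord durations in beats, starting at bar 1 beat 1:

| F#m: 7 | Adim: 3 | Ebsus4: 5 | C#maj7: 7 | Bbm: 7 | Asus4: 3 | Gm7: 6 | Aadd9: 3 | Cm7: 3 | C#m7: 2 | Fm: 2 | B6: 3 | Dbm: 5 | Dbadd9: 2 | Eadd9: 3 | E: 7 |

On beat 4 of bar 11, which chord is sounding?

Cm7

Beat 4 of bar 11 is beat (11−1)×4 + 4 = 44 overall.
Running totals: F#m ends at 7, Adim ends at 10, Ebsus4 ends at 15, C#maj7 ends at 22, Bbm ends at 29, Asus4 ends at 32, Gm7 ends at 38, Aadd9 ends at 41, Cm7 ends at 44.
Beat 44 falls within Cm7.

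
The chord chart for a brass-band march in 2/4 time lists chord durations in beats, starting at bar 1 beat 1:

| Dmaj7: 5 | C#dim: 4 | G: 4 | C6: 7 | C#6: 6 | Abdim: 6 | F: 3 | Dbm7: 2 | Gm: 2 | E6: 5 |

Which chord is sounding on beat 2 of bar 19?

Beat 2 of bar 19 is beat (19−1)×2 + 2 = 38 overall.
Running totals: Dmaj7 ends at 5, C#dim ends at 9, G ends at 13, C6 ends at 20, C#6 ends at 26, Abdim ends at 32, F ends at 35, Dbm7 ends at 37, Gm ends at 39.
Beat 38 falls within Gm.

Gm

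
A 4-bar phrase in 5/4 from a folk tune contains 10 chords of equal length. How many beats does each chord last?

2 beats

4 bars × 5 beats/bar = 20 beats total.
20 beats ÷ 10 chords = 2 beats per chord.
(That is a half note.)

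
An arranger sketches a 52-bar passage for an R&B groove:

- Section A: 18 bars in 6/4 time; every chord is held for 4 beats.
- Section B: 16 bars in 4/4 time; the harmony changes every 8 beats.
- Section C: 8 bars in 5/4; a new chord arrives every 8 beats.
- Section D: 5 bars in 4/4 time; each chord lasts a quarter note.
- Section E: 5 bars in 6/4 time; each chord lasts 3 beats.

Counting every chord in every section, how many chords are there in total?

70 chords

A: 18·6 = 108 beats, 108/4 = 27 chords.
B: 16·4 = 64 beats, 64/8 = 8 chords.
C: 8·5 = 40 beats, 40/8 = 5 chords.
D: 5·4 = 20 beats, 20/1 = 20 chords.
E: 5·6 = 30 beats, 30/3 = 10 chords.
Total: 27 + 8 + 5 + 20 + 10 = 70.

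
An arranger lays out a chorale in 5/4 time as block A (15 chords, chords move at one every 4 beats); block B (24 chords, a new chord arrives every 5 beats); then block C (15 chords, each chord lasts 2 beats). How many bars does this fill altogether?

A: 15 × 4 = 60 beats = 12 bars.
B: 24 × 5 = 120 beats = 24 bars.
C: 15 × 2 = 30 beats = 6 bars.
Total: 12 + 24 + 6 = 42 bars.

42 bars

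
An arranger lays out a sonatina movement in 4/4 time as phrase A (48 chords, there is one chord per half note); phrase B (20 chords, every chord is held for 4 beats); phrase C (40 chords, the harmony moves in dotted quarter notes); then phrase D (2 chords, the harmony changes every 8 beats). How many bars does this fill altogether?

A: 48 × 2 = 96 beats = 24 bars.
B: 20 × 4 = 80 beats = 20 bars.
C: 40 × 1.5 = 60 beats = 15 bars.
D: 2 × 8 = 16 beats = 4 bars.
Total: 24 + 20 + 15 + 4 = 63 bars.

63 bars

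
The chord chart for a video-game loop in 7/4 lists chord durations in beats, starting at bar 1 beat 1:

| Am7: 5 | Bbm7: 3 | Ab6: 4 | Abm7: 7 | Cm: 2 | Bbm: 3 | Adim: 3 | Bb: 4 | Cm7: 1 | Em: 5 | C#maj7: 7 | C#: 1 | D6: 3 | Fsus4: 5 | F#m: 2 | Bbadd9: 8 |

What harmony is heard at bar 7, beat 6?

Beat 6 of bar 7 is beat (7−1)×7 + 6 = 48 overall.
Running totals: Am7 ends at 5, Bbm7 ends at 8, Ab6 ends at 12, Abm7 ends at 19, Cm ends at 21, Bbm ends at 24, Adim ends at 27, Bb ends at 31, Cm7 ends at 32, Em ends at 37, C#maj7 ends at 44, C# ends at 45, D6 ends at 48.
Beat 48 falls within D6.

D6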